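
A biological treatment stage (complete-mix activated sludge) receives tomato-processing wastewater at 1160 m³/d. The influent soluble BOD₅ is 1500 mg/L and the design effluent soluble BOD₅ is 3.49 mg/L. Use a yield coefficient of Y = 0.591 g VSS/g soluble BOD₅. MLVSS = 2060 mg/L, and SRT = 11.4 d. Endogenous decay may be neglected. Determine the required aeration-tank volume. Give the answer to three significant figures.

V·X = Y·Q·ΔS·θ_c gives V = 0.591 × 1160 × (1500 − 3.49) × 11.4 / 2060 = 5678 m³.

V ≈ 5680 m³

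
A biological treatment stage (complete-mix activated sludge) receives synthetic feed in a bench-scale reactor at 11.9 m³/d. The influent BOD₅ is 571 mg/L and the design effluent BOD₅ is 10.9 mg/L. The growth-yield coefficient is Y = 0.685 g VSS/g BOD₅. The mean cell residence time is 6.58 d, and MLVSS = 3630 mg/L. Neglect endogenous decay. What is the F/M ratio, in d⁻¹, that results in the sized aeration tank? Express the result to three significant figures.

Biomass mass balance (decay neglected): V·X = Y·Q·(S₀ − S)·θ_c, so V = 0.685 × 11.9 × (571 − 10.9) × 6.58 / 3630 = 8.276 m³.
F/M = applied load / biomass = Q·S₀/(V·X) = 11.9 × 571 / (8.276 × 3630) = 0.2262 d⁻¹.

F/M ≈ 0.226 d⁻¹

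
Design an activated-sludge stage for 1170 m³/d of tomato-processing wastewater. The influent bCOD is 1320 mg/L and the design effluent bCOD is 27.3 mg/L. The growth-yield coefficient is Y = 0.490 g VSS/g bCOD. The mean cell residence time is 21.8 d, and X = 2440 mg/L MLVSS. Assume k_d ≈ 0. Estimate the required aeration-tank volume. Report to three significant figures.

V ≈ 6620 m³

With k_d = 0 the design equation reduces to V = Y Q (S₀−S) θ_c / X = 0.490 × 1170 × (1320 − 27.3) × 21.8 / 2440 = 6621 m³.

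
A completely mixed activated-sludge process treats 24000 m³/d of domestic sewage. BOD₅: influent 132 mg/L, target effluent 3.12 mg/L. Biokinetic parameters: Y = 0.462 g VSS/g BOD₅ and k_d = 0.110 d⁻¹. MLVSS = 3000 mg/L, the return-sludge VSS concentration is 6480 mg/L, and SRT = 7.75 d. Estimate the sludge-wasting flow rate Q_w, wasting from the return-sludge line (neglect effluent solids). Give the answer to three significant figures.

Q_w ≈ 119 m³/d

Steady-state biomass mass balance: V·X·(1 + k_d·θ_c) = Y·Q·(S₀ − S)·θ_c, so V = 0.462 × 24000 × (132 − 3.12) × 7.75 / [3000 × (1 + 0.110 × 7.75)] = 1.11×10^7 / 5558 = 1993 m³.
Wasting from the return line (neglecting effluent solids): Q_w = V·X / (θ_c·X_r) = 1993 × 3000 / (7.75 × 6480) = 119.0 m³/d.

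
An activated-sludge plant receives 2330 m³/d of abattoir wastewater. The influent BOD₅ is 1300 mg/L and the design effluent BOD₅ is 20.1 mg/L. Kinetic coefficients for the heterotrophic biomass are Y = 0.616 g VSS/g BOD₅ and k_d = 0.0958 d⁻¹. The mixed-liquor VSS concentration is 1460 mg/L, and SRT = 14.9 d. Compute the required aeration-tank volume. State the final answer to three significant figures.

From the SRT design equation V = Y Q (S₀−S) θ_c / [X (1 + k_d θ_c)] = 0.616 × 2330 × (1300 − 20.1) × 14.9 / [1460 × (1 + 0.0958 × 14.9)] = 2.74×10^7 / 3544 = 7723 m³.

V ≈ 7720 m³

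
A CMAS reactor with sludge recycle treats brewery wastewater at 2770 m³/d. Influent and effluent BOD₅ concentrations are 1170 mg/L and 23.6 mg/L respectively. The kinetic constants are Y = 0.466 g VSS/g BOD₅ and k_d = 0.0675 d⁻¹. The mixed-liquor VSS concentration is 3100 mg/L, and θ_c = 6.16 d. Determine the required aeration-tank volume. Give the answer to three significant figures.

From the SRT design equation V = Y Q (S₀−S) θ_c / [X (1 + k_d θ_c)] = 0.466 × 2770 × (1170 − 23.6) × 6.16 / [3100 × (1 + 0.0675 × 6.16)] = 9.12×10^6 / 4389 = 2077 m³.

V ≈ 2080 m³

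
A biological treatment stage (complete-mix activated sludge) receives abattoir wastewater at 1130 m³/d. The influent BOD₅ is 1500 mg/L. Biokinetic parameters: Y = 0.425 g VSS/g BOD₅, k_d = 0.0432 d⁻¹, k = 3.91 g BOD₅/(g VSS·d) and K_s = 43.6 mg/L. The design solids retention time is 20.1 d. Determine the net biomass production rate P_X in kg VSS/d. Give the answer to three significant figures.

P_X ≈ 385 kg VSS/d

Effluent substrate depends only on kinetics and SRT: S = K_s(1 + k_d θ_c) / [θ_c(Yk − k_d) − 1] = 43.6 × (1 + 0.0432 × 20.1) / [20.1 × (0.425 × 3.91 − 0.0432) − 1] = 81.46 / 31.53 = 2.583 mg/L.
Observed yield with endogenous decay: Y_obs = Y / (1 + k_d·θ_c) = 0.425 / (1 + 0.0432 × 20.1) = 0.425 / 1.868 = 0.2275 g VSS/g BOD₅.
Substrate removed = Q·(S₀ − S) = 1130 m³/d × (1500 − 2.58) g/m³ = 1.69×10^6 g/d = 1692 kg/d.
P_X = Y_obs · Q(S₀ − S) = 0.2275 × 1692 = 384.9 kg VSS/d.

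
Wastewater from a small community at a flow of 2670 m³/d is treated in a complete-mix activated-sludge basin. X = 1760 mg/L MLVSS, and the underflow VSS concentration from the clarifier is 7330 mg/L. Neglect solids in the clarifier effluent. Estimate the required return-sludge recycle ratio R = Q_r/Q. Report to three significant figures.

R ≈ 0.316

R = Q_r/Q = X/(X_r − X) = 1760 / (7330 − 1760) = 0.3160.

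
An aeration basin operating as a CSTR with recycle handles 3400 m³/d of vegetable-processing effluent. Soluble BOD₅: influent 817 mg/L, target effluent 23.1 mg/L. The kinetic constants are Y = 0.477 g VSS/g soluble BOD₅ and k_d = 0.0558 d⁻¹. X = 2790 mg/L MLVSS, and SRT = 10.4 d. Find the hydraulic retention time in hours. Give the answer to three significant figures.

τ ≈ 21.4 h

Steady-state biomass mass balance: V·X·(1 + k_d·θ_c) = Y·Q·(S₀ − S)·θ_c, so V = 0.477 × 3400 × (817 − 23.1) × 10.4 / [2790 × (1 + 0.0558 × 10.4)] = 1.34×10^7 / 4409 = 3037 m³.
Hydraulic retention time τ = V/Q = 3037 / 3400 = 0.8932 d = 21.44 h.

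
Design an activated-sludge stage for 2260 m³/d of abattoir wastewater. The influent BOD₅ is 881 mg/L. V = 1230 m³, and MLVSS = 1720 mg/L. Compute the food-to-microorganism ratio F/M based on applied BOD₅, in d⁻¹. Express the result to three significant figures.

F/M ≈ 0.941 d⁻¹

Food-to-microorganism ratio F/M = Q S₀ / (V X) = 2260 × 881 / (1230 × 1720) = 0.9411 d⁻¹.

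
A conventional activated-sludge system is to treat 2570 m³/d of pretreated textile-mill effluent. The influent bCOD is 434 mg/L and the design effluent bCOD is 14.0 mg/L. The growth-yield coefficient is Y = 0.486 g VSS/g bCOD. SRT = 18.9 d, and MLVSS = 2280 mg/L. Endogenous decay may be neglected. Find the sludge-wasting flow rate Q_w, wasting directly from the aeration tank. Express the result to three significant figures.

Q_w ≈ 230 m³/d

Biomass mass balance (decay neglected): V·X = Y·Q·(S₀ − S)·θ_c, so V = 0.486 × 2570 × (434 − 14.0) × 18.9 / 2280 = 4349 m³.
For wasting at MLVSS concentration, Q_w = V/θ_c = 4349/18.9 = 230.1 m³/d.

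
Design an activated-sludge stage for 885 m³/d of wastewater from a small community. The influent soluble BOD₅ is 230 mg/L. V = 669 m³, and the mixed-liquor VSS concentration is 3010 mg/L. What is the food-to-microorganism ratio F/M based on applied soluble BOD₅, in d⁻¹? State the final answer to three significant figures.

Food-to-microorganism ratio F/M = Q S₀ / (V X) = 885 × 230 / (669.0 × 3010) = 0.1011 d⁻¹.

F/M ≈ 0.101 d⁻¹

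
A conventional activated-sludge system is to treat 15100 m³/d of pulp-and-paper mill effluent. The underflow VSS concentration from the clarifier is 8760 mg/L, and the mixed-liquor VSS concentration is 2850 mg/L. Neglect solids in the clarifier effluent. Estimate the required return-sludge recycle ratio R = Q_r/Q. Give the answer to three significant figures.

R = Q_r/Q = X/(X_r − X) = 2850 / (8760 − 2850) = 0.4822.

R ≈ 0.482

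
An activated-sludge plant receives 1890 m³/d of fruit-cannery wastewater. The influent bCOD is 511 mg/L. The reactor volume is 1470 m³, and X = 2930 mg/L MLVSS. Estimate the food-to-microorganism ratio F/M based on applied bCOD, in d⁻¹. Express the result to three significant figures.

F/M ≈ 0.224 d⁻¹

Food-to-microorganism ratio F/M = Q S₀ / (V X) = 1890 × 511 / (1470 × 2930) = 0.2242 d⁻¹.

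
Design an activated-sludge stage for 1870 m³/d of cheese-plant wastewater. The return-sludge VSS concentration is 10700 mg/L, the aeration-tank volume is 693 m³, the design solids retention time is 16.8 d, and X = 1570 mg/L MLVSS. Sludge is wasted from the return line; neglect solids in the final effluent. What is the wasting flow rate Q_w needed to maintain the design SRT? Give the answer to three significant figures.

θ_c = V·X/(Q_w·X_r) when wasting from the recycle, so Q_w = V·X/(θ_c·X_r) = 693.0 × 1570 / (16.8 × 10700) = 6.053 m³/d.

Q_w ≈ 6.05 m³/d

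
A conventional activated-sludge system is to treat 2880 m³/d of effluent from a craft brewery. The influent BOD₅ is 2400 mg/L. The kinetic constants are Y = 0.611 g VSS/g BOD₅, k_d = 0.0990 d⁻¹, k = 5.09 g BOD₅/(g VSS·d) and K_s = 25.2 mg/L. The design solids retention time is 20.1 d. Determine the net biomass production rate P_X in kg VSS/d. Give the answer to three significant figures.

Effluent substrate depends only on kinetics and SRT: S = K_s(1 + k_d θ_c) / [θ_c(Yk − k_d) − 1] = 25.2 × (1 + 0.0990 × 20.1) / [20.1 × (0.611 × 5.09 − 0.0990) − 1] = 75.35 / 59.52 = 1.266 mg/L.
Y_obs = Y / (1 + k_d θ_c) = 0.611 / (1 + 0.0990 × 20.1) = 0.611 / 2.990 = 0.2044.
Q·(S₀ − S) = 2880 × (2400 − 1.27) × 10⁻³ = 6908 kg/d removed.
So the net sludge growth is P_X = 0.2044 × 6908 = 1412 kg VSS/d.

P_X ≈ 1410 kg VSS/d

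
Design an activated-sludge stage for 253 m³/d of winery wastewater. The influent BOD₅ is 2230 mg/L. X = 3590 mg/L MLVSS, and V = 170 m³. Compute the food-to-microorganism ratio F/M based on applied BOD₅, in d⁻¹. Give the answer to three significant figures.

F/M ≈ 0.924 d⁻¹

Food-to-microorganism ratio F/M = Q S₀ / (V X) = 253 × 2230 / (170.0 × 3590) = 0.9244 d⁻¹.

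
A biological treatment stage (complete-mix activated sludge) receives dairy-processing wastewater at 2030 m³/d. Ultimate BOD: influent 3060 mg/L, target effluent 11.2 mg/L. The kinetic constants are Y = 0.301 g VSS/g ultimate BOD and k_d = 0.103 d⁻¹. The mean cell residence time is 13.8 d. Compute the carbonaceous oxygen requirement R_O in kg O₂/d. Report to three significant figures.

The observed yield is Y_obs = Y/(1 + k_d·θ_c) = 0.301 / (1 + 0.103 × 13.8) = 0.301 / 2.421 = 0.1243 g VSS per g ultimate BOD removed.
Q·(S₀ − S) = 2030 × (3060 − 11.2) × 10⁻³ = 6189 kg/d removed.
Biomass synthesised: P_X = Y_obs × 6189 = 769.4 kg VSS/d.
R_O = Q·(S₀ − S) − 1.42·P_X = 6189 − 1.42 × 769.4 = 5097 kg O₂/d.

R_O ≈ 5100 kg O₂/d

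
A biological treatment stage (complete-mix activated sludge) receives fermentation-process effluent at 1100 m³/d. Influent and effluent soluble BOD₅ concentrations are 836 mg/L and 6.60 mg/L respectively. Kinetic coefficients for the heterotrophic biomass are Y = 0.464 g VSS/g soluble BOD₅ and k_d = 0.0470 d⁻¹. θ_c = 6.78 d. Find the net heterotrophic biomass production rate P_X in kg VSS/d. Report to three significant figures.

P_X ≈ 321 kg VSS/d

Y_obs = Y / (1 + k_d θ_c) = 0.464 / (1 + 0.0470 × 6.78) = 0.464 / 1.319 = 0.3519.
Mass of soluble BOD₅ removed per day: Q(S₀ − S) = 1100 × 829.4 g/m³ = 912.3 kg/d.
P_X = Y_obs · Q(S₀ − S) = 0.3519 × 912.3 = 321.0 kg VSS/d.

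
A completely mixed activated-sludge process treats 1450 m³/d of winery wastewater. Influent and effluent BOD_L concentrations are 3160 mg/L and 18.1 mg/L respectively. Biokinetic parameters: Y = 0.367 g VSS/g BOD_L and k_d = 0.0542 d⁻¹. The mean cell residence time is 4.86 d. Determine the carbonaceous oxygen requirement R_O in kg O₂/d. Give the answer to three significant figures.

Observed yield with endogenous decay: Y_obs = Y / (1 + k_d·θ_c) = 0.367 / (1 + 0.0542 × 4.86) = 0.367 / 1.263 = 0.2905 g VSS/g BOD_L.
Substrate removed = Q·(S₀ − S) = 1450 m³/d × (3160 − 18.1) g/m³ = 4.56×10^6 g/d = 4556 kg/d.
Net sludge production P_X = 0.2905 × 4556 = 1323 kg VSS/d.
R_O = Q·(S₀ − S) − 1.42·P_X = 4556 − 1.42 × 1323 = 2677 kg O₂/d.

R_O ≈ 2680 kg O₂/d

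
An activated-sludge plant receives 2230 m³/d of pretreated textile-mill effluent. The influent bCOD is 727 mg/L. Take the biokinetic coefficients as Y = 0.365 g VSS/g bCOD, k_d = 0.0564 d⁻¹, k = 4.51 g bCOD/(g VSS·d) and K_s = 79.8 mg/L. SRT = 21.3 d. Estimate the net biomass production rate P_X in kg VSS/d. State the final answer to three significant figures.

From the Monod/SRT balance for a CMAS, S = K_s·(1+k_d θ_c)/[θ_c·(Y k − k_d) − 1] = 79.8 × (1 + 0.0564 × 21.3) / [21.3 × (0.365 × 4.51 − 0.0564) − 1] = 175.7 / 32.86 = 5.346 mg/L.
Y_obs = Y / (1 + k_d θ_c) = 0.365 / (1 + 0.0564 × 21.3) = 0.365 / 2.201 = 0.1658.
Mass of bCOD removed per day: Q(S₀ − S) = 2230 × 721.6 g/m³ = 1609 kg/d.
P_X = Y_obs · Q(S₀ − S) = 0.1658 × 1609 = 266.8 kg VSS/d.

P_X ≈ 267 kg VSS/d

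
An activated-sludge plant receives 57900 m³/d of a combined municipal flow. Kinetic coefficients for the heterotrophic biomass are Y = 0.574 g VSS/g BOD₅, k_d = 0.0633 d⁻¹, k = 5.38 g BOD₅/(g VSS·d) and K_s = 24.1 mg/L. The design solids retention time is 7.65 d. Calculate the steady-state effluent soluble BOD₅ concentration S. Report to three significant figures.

From the Monod/SRT balance for a CMAS, S = K_s·(1+k_d θ_c)/[θ_c·(Y k − k_d) − 1] = 24.1 × (1 + 0.0633 × 7.65) / [7.65 × (0.574 × 5.38 − 0.0633) − 1] = 35.77 / 22.14 = 1.616 mg/L.

S ≈ 1.62 mg/L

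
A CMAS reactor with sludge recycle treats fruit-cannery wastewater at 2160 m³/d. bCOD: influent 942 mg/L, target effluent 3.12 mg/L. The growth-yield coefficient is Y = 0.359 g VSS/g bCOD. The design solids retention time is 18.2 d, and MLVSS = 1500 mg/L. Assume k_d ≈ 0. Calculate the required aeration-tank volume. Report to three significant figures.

V·X = Y·Q·ΔS·θ_c gives V = 0.359 × 2160 × (942 − 3.12) × 18.2 / 1500 = 8834 m³.

V ≈ 8830 m³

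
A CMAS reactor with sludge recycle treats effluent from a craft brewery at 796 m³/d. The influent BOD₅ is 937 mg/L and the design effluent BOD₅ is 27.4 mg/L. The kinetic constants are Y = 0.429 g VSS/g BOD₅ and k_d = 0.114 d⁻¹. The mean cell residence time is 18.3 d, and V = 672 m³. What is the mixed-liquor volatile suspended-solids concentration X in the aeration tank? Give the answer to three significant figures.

X ≈ 2740 mg/L

From V·X·(1 + k_d·θ_c) = Y·Q·(S₀ − S)·θ_c: X = 0.429 × 796 × (937 − 27.4) × 18.3 / [672 × (1 + 0.114 × 18.3)] = 2741 mg/L.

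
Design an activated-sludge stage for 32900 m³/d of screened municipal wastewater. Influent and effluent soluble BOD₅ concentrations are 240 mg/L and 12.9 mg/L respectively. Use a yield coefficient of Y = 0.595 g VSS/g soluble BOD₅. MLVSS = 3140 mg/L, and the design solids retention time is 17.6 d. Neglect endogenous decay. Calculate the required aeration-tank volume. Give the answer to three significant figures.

V·X = Y·Q·ΔS·θ_c gives V = 0.595 × 32900 × (240 − 12.9) × 17.6 / 3140 = 24918 m³.

V ≈ 24900 m³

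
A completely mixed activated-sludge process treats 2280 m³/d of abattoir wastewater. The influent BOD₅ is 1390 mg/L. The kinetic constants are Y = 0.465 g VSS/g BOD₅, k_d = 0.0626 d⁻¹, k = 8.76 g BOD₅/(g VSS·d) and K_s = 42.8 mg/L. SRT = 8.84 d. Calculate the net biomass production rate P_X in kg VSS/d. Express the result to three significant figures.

P_X ≈ 947 kg VSS/d

Effluent substrate depends only on kinetics and SRT: S = K_s(1 + k_d θ_c) / [θ_c(Yk − k_d) − 1] = 42.8 × (1 + 0.0626 × 8.84) / [8.84 × (0.465 × 8.76 − 0.0626) − 1] = 66.48 / 34.46 = 1.930 mg/L.
Y_obs = Y / (1 + k_d θ_c) = 0.465 / (1 + 0.0626 × 8.84) = 0.465 / 1.553 = 0.2993.
Substrate removed = Q·(S₀ − S) = 2280 m³/d × (1390 − 1.93) g/m³ = 3.16×10^6 g/d = 3165 kg/d.
Net biomass production P_X = Y_obs × Q·(S₀ − S) = 0.2993 × 3165 = 947.4 kg VSS/d.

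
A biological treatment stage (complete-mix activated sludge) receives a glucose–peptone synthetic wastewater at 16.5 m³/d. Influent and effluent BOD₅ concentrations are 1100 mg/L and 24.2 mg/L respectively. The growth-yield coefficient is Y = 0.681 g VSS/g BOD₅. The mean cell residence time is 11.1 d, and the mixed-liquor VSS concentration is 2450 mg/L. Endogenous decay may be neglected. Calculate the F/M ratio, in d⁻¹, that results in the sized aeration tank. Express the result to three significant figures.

V·X = Y·Q·ΔS·θ_c gives V = 0.681 × 16.5 × (1100 − 24.2) × 11.1 / 2450 = 54.77 m³.
F/M = Q·S₀ / (V·X) = 16.5 × 1100 / (54.77 × 2450) = 0.1353 g BOD₅·(g VSS·d)⁻¹.

F/M ≈ 0.135 d⁻¹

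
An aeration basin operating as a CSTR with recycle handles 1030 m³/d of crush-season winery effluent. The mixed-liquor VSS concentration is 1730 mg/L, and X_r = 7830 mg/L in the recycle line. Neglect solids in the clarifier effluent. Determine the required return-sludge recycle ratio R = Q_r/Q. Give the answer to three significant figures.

R ≈ 0.284

Solids balance on the clarifier gives (1+R)X = R·X_r, so R = X/(X_r − X) = 1730 / (7830 − 1730) = 0.2836.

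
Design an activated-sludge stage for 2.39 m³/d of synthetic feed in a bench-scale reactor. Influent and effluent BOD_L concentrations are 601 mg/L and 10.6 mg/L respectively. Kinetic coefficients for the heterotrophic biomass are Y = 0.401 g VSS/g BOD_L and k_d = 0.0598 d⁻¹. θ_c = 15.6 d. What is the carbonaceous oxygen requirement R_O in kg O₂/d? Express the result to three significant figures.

R_O ≈ 0.995 kg O₂/d

Y_obs = Y / (1 + k_d θ_c) = 0.401 / (1 + 0.0598 × 15.6) = 0.401 / 1.933 = 0.2075.
Mass of BOD_L removed per day: Q(S₀ − S) = 2.39 × 590.4 g/m³ = 1.411 kg/d.
Biomass synthesised: P_X = Y_obs × 1.411 = 0.2927 kg VSS/d.
Carbonaceous O₂ demand = substrate oxidised − cell-mass equivalent = 1.411 − 1.42 × 0.2927 = 0.9954 kg O₂/d.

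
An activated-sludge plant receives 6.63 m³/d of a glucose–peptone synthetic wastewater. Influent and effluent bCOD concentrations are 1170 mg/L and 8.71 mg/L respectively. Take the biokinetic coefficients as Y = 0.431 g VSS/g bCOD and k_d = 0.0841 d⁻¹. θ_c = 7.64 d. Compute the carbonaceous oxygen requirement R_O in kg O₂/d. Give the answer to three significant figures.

Observed yield with endogenous decay: Y_obs = Y / (1 + k_d·θ_c) = 0.431 / (1 + 0.0841 × 7.64) = 0.431 / 1.643 = 0.2624 g VSS/g bCOD.
Substrate removed = Q·(S₀ − S) = 6.63 m³/d × (1170 − 8.71) g/m³ = 7.7×10^3 g/d = 7.699 kg/d.
Net sludge production P_X = 0.2624 × 7.699 = 2.020 kg VSS/d.
Carbonaceous O₂ demand = substrate oxidised − cell-mass equivalent = 7.699 − 1.42 × 2.020 = 4.831 kg O₂/d.

R_O ≈ 4.83 kg O₂/d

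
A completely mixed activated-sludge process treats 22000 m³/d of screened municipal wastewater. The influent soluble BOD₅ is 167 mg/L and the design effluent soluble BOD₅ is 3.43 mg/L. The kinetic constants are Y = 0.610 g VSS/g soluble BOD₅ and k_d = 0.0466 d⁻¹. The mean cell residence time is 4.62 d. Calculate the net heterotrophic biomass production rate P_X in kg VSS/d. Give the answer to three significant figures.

P_X ≈ 1810 kg VSS/d

The observed yield is Y_obs = Y/(1 + k_d·θ_c) = 0.610 / (1 + 0.0466 × 4.62) = 0.610 / 1.215 = 0.5019 g VSS per g soluble BOD₅ removed.
Q·(S₀ − S) = 22000 × (167 − 3.43) × 10⁻³ = 3599 kg/d removed.
So the net sludge growth is P_X = 0.5019 × 3599 = 1806 kg VSS/d.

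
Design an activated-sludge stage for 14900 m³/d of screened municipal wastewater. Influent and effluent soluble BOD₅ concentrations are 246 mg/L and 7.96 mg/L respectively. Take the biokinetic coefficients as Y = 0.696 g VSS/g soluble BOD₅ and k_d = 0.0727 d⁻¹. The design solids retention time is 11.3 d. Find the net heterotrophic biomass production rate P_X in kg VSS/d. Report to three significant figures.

P_X ≈ 1360 kg VSS/d

Y_obs = Y / (1 + k_d θ_c) = 0.696 / (1 + 0.0727 × 11.3) = 0.696 / 1.822 = 0.3821.
Mass of soluble BOD₅ removed per day: Q(S₀ − S) = 14900 × 238.0 g/m³ = 3547 kg/d.
Net biomass production P_X = Y_obs × Q·(S₀ − S) = 0.3821 × 3547 = 1355 kg VSS/d.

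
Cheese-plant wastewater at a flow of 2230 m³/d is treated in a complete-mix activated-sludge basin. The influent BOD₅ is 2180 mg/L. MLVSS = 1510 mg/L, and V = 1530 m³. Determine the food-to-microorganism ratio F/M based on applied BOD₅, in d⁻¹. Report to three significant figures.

F/M = applied load / biomass = Q·S₀/(V·X) = 2230 × 2180 / (1530 × 1510) = 2.104 d⁻¹.

F/M ≈ 2.10 d⁻¹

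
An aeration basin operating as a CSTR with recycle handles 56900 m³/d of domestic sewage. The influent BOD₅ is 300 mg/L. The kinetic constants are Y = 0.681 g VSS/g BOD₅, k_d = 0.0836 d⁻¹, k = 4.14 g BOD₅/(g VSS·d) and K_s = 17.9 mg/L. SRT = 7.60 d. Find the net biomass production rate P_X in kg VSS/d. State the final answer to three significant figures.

Effluent substrate depends only on kinetics and SRT: S = K_s(1 + k_d θ_c) / [θ_c(Yk − k_d) − 1] = 17.9 × (1 + 0.0836 × 7.60) / [7.60 × (0.681 × 4.14 − 0.0836) − 1] = 29.27 / 19.79 = 1.479 mg/L.
Observed yield with endogenous decay: Y_obs = Y / (1 + k_d·θ_c) = 0.681 / (1 + 0.0836 × 7.60) = 0.681 / 1.635 = 0.4164 g VSS/g BOD₅.
ΔS = 300 − 1.48 = 298.5 mg/L, so the substrate removal rate is 56900 × 298.5/1000 = 16986 kg BOD₅/d.
P_X = Y_obs · Q(S₀ − S) = 0.4164 × 16986 = 7073 kg VSS/d.

P_X ≈ 7070 kg VSS/d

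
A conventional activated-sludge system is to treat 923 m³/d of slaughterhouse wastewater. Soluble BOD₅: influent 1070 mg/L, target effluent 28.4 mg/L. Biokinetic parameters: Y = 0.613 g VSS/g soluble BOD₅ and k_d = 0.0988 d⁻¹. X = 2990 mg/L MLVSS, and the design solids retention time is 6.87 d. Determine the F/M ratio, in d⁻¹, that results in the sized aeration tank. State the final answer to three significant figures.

F/M ≈ 0.409 d⁻¹

Rearranging the biomass balance for a CMAS with decay, V = Y·Q·ΔS·θ_c / [X·(1+k_d θ_c)] = 0.613 × 923 × (1070 − 28.4) × 6.87 / [2990 × (1 + 0.0988 × 6.87)] = 4.05×10^6 / 5019 = 806.6 m³.
F/M = applied load / biomass = Q·S₀/(V·X) = 923 × 1070 / (806.6 × 2990) = 0.4095 d⁻¹.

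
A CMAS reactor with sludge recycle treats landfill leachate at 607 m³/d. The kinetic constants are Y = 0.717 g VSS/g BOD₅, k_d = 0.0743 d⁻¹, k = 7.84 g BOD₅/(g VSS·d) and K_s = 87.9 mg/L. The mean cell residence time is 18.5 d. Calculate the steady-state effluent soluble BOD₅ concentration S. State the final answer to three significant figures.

S ≈ 2.05 mg/L

For a completely mixed reactor with recycle the Lawrence–McCarty relation gives S = K_s·(1 + k_d·θ_c) / [θ_c·(Y·k − k_d) − 1] = 87.9 × (1 + 0.0743 × 18.5) / [18.5 × (0.717 × 7.84 − 0.0743) − 1] = 208.7 / 101.6 = 2.054 mg/L.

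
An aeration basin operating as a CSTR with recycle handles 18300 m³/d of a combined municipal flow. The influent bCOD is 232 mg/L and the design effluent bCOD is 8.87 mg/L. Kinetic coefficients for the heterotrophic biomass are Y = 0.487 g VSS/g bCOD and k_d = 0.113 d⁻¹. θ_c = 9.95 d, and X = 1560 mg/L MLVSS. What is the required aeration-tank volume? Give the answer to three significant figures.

V ≈ 5970 m³

From the SRT design equation V = Y Q (S₀−S) θ_c / [X (1 + k_d θ_c)] = 0.487 × 18300 × (232 − 8.87) × 9.95 / [1560 × (1 + 0.113 × 9.95)] = 1.98×10^7 / 3314 = 5970 m³.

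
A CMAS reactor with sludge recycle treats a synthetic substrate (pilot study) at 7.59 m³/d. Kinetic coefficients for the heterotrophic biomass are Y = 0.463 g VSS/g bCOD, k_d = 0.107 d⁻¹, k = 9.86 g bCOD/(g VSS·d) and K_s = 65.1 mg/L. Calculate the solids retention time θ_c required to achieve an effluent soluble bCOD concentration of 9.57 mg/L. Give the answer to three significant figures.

θ_c ≈ 2.09 d

At the target effluent, Y k S/(K_s+S) = 0.463×9.86×9.57/74.67 = 0.5851 d⁻¹.
1/θ_c = 0.5851 − 0.107 = 0.4781 d⁻¹, so θ_c = 2.092 d.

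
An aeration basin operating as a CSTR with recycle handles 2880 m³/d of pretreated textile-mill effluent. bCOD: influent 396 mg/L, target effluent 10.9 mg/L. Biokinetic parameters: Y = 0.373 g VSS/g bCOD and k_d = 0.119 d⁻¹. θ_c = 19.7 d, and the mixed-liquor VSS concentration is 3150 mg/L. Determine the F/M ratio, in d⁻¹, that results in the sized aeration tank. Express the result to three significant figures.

Steady-state biomass mass balance: V·X·(1 + k_d·θ_c) = Y·Q·(S₀ − S)·θ_c, so V = 0.373 × 2880 × (396 − 10.9) × 19.7 / [3150 × (1 + 0.119 × 19.7)] = 8.15×10^6 / 10535 = 773.6 m³.
Food-to-microorganism ratio F/M = Q S₀ / (V X) = 2880 × 396 / (773.6 × 3150) = 0.4680 d⁻¹.

F/M ≈ 0.468 d⁻¹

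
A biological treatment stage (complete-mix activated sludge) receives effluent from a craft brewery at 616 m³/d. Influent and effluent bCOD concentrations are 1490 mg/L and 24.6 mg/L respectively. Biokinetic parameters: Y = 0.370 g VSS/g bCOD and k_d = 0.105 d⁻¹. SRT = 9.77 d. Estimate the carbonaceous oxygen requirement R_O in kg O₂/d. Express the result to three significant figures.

R_O ≈ 669 kg O₂/d

Observed yield with endogenous decay: Y_obs = Y / (1 + k_d·θ_c) = 0.370 / (1 + 0.105 × 9.77) = 0.370 / 2.026 = 0.1826 g VSS/g bCOD.
Substrate removed = Q·(S₀ − S) = 616 m³/d × (1490 − 24.6) g/m³ = 9.03×10^5 g/d = 902.7 kg/d.
P_X = Y_obs·Q·(S₀ − S) = 0.1826 × 902.7 = 164.9 kg VSS/d.
R_O = Q·ΔS − 1.42 P_X = 902.7 − 234.1 = 668.6 kg O₂/d.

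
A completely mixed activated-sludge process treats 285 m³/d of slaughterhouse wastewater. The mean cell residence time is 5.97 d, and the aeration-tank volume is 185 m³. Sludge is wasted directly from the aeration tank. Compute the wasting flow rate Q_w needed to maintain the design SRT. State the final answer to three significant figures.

Q_w ≈ 31.0 m³/d

Wasting from the aeration tank: Q_w = V / θ_c = 185.0 / 5.97 = 30.99 m³/d.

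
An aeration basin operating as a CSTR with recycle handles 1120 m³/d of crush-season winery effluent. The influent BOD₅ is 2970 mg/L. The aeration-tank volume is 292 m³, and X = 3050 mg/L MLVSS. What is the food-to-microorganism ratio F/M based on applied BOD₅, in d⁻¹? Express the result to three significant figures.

F/M = Q·S₀ / (V·X) = 1120 × 2970 / (292.0 × 3050) = 3.735 g BOD₅·(g VSS·d)⁻¹.

F/M ≈ 3.74 d⁻¹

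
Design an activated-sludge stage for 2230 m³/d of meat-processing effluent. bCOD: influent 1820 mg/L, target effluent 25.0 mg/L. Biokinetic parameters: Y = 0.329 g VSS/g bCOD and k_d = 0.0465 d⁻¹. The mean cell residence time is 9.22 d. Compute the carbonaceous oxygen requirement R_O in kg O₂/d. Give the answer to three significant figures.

R_O ≈ 2690 kg O₂/d

Correct the yield for decay: Y_obs = Y/(1 + k_d θ_c) = 0.329 / (1 + 0.0465 × 9.22) = 0.329 / 1.429 = 0.2303.
Q·(S₀ − S) = 2230 × (1820 − 25.0) × 10⁻³ = 4003 kg/d removed.
Biomass synthesised: P_X = Y_obs × 4003 = 921.8 kg VSS/d.
R_O = Q·ΔS − 1.42 P_X = 4003 − 1309 = 2694 kg O₂/d.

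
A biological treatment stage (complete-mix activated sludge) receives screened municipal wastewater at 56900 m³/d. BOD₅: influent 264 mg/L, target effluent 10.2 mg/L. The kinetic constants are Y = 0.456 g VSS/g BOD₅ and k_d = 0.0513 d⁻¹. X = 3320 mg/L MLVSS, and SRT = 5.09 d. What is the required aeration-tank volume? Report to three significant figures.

Steady-state biomass mass balance: V·X·(1 + k_d·θ_c) = Y·Q·(S₀ − S)·θ_c, so V = 0.456 × 56900 × (264 − 10.2) × 5.09 / [3320 × (1 + 0.0513 × 5.09)] = 3.35×10^7 / 4187 = 8006 m³.

V ≈ 8010 m³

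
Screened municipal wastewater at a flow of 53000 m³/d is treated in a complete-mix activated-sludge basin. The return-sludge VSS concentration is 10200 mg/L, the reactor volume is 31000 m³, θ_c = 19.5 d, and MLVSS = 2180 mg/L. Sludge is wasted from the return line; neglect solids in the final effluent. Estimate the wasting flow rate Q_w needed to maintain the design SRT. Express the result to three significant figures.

θ_c = V·X/(Q_w·X_r) when wasting from the recycle, so Q_w = V·X/(θ_c·X_r) = 31000 × 2180 / (19.5 × 10200) = 339.8 m³/d.

Q_w ≈ 340 m³/d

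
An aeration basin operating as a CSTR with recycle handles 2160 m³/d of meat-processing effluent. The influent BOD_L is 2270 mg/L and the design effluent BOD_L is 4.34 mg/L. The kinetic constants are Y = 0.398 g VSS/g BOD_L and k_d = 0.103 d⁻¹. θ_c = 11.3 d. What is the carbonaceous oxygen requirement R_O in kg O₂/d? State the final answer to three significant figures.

Observed yield with endogenous decay: Y_obs = Y / (1 + k_d·θ_c) = 0.398 / (1 + 0.103 × 11.3) = 0.398 / 2.164 = 0.1839 g VSS/g BOD_L.
Q·(S₀ − S) = 2160 × (2270 − 4.34) × 10⁻³ = 4894 kg/d removed.
Biomass synthesised: P_X = Y_obs × 4894 = 900.1 kg VSS/d.
R_O = Q·(S₀ − S) − 1.42·P_X = 4894 − 1.42 × 900.1 = 3616 kg O₂/d.

R_O ≈ 3620 kg O₂/d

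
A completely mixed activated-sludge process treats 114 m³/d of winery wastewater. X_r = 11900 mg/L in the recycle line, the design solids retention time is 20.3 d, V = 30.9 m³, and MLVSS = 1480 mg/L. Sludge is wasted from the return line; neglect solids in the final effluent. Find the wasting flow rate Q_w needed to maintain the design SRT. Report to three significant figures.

Wasting from the return line (neglecting effluent solids): Q_w = V·X / (θ_c·X_r) = 30.90 × 1480 / (20.3 × 11900) = 0.1893 m³/d.

Q_w ≈ 0.189 m³/d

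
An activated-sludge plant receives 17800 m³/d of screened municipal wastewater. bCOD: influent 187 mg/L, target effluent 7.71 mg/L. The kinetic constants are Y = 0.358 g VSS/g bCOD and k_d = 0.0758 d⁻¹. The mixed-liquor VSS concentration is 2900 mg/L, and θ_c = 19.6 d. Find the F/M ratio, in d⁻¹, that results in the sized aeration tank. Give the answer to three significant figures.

F/M ≈ 0.369 d⁻¹

Rearranging the biomass balance for a CMAS with decay, V = Y·Q·ΔS·θ_c / [X·(1+k_d θ_c)] = 0.358 × 17800 × (187 − 7.71) × 19.6 / [2900 × (1 + 0.0758 × 19.6)] = 2.24×10^7 / 7208 = 3107 m³.
F/M = applied load / biomass = Q·S₀/(V·X) = 17800 × 187 / (3107 × 2900) = 0.3695 d⁻¹.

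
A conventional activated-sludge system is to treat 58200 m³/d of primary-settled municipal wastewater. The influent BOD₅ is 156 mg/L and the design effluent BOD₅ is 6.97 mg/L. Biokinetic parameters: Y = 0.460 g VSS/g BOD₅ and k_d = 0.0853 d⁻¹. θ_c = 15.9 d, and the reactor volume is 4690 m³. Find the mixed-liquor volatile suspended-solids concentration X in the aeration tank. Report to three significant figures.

X = Y·Q·ΔS·θ_c / [V·(1 + k_d θ_c)] = 0.460 × 58200 × (156 − 6.97) × 15.9 / [4690 × (1 + 0.0853 × 15.9)] = 5741 mg/L.

X ≈ 5740 mg/L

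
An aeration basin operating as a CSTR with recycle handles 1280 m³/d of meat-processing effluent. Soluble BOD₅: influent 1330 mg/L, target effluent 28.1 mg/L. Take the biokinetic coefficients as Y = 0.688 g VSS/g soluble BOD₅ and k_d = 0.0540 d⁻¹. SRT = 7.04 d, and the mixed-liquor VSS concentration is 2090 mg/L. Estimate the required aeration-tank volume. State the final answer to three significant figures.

V ≈ 2800 m³

From the SRT design equation V = Y Q (S₀−S) θ_c / [X (1 + k_d θ_c)] = 0.688 × 1280 × (1330 − 28.1) × 7.04 / [2090 × (1 + 0.0540 × 7.04)] = 8.07×10^6 / 2885 = 2798 m³.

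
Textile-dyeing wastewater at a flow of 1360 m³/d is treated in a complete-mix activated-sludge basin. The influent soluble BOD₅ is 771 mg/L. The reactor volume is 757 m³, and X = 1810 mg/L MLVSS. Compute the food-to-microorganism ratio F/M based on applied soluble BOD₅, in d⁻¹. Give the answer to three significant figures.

F/M = Q·S₀ / (V·X) = 1360 × 771 / (757.0 × 1810) = 0.7653 g soluble BOD₅·(g VSS·d)⁻¹.

F/M ≈ 0.765 d⁻¹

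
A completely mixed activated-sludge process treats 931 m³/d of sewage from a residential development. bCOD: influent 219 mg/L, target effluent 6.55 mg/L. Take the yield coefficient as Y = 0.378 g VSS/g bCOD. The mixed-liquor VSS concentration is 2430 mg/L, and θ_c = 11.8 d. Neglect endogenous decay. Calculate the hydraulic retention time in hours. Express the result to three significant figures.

With k_d = 0 the design equation reduces to V = Y Q (S₀−S) θ_c / X = 0.378 × 931 × (219 − 6.55) × 11.8 / 2430 = 363.1 m³.
Hydraulic retention time τ = V/Q = 363.1 / 931 = 0.3900 d = 9.359 h.

τ ≈ 9.36 h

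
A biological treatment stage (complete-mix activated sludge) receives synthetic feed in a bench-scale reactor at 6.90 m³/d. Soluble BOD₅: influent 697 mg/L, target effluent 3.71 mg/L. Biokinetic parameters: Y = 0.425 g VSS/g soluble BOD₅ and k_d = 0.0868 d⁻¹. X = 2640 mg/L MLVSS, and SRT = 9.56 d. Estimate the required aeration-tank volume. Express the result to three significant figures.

V ≈ 4.02 m³

From the SRT design equation V = Y Q (S₀−S) θ_c / [X (1 + k_d θ_c)] = 0.425 × 6.90 × (697 − 3.71) × 9.56 / [2640 × (1 + 0.0868 × 9.56)] = 1.94×10^4 / 4831 = 4.023 m³.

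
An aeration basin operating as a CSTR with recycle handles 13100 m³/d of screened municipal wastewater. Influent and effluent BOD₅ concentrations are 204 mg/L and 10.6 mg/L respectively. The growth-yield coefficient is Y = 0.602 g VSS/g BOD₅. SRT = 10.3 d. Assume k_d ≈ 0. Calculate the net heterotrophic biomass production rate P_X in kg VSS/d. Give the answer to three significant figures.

P_X ≈ 1530 kg VSS/d

With endogenous decay neglected, the observed yield equals the true yield: Y_obs = Y = 0.602 g VSS/g BOD₅.
ΔS = 204 − 10.6 = 193.4 mg/L, so the substrate removal rate is 13100 × 193.4/1000 = 2534 kg BOD₅/d.
Biomass produced: P_X = Y_obs·Q·ΔS = 0.6020 × 2534 ≈ 1525 kg VSS/d.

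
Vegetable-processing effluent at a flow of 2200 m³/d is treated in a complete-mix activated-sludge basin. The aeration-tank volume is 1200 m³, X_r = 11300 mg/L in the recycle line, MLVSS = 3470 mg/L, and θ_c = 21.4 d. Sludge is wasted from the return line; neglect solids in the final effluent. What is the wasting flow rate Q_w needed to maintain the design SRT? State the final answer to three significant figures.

Q_w ≈ 17.2 m³/d

θ_c = V·X/(Q_w·X_r) when wasting from the recycle, so Q_w = V·X/(θ_c·X_r) = 1200 × 3470 / (21.4 × 11300) = 17.22 m³/d.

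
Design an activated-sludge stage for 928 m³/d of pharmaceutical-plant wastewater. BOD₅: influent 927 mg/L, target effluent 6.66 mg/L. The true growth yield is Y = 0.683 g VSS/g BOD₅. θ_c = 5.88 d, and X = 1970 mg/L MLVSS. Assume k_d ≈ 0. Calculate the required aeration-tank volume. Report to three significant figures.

V ≈ 1740 m³

V·X = Y·Q·ΔS·θ_c gives V = 0.683 × 928 × (927 − 6.66) × 5.88 / 1970 = 1741 m³.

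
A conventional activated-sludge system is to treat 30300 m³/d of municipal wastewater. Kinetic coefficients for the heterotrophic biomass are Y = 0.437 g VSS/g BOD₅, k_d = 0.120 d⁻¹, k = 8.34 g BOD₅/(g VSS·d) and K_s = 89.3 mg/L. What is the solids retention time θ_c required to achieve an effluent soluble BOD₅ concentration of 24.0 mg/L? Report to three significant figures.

From 1/θ_c = Y·k·S/(K_s + S) − k_d: Y·k·S/(K_s+S) = 0.437 × 8.34 × 24.0 / (89.3 + 24.0) = 0.7720 d⁻¹.
Then 1/θ_c = μ − k_d = 0.7720 − 0.120 = 0.6520 d⁻¹, giving θ_c = 1.534 d.

θ_c ≈ 1.53 d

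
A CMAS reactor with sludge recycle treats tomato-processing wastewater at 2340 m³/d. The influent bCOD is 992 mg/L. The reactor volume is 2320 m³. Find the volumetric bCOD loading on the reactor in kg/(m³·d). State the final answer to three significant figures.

L_v ≈ 1.00 kg bCOD/(m³·d)

Volumetric loading L_v = Q·S₀ / V = 2340 × 992 g/m³ / 2320 m³ = 1001 g/(m³·d) = 1.001 kg bCOD/(m³·d).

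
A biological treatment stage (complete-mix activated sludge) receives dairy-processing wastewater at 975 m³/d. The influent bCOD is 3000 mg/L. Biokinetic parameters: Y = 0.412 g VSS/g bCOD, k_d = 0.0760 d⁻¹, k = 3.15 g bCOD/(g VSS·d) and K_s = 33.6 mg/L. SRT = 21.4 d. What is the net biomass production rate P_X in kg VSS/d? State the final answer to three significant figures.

P_X ≈ 458 kg VSS/d

Effluent substrate depends only on kinetics and SRT: S = K_s(1 + k_d θ_c) / [θ_c(Yk − k_d) − 1] = 33.6 × (1 + 0.0760 × 21.4) / [21.4 × (0.412 × 3.15 − 0.0760) − 1] = 88.25 / 25.15 = 3.509 mg/L.
Y_obs = Y / (1 + k_d θ_c) = 0.412 / (1 + 0.0760 × 21.4) = 0.412 / 2.626 = 0.1569.
Q·(S₀ − S) = 975 × (3000 − 3.51) × 10⁻³ = 2922 kg/d removed.
Biomass produced: P_X = Y_obs·Q·ΔS = 0.1569 × 2922 ≈ 458.3 kg VSS/d.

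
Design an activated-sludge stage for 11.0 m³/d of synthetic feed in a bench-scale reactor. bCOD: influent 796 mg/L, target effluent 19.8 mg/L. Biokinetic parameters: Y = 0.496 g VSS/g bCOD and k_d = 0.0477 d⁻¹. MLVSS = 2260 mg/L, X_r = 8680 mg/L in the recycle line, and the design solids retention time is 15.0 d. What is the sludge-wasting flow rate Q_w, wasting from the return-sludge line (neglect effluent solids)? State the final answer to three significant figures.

Rearranging the biomass balance for a CMAS with decay, V = Y·Q·ΔS·θ_c / [X·(1+k_d θ_c)] = 0.496 × 11.0 × (796 − 19.8) × 15.0 / [2260 × (1 + 0.0477 × 15.0)] = 6.35×10^4 / 3877 = 16.38 m³.
Q_w = (V·X)/(θ_c X_r) = 16.38 × 2260 / (15.0 × 8680) = 0.2844 m³/d.

Q_w ≈ 0.284 m³/d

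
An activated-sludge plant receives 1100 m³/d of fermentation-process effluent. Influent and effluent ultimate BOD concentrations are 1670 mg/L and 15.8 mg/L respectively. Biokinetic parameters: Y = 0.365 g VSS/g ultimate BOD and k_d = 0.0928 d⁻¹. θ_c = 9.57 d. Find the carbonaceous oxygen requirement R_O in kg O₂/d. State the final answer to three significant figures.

Y_obs = Y / (1 + k_d θ_c) = 0.365 / (1 + 0.0928 × 9.57) = 0.365 / 1.888 = 0.1933.
ΔS = 1670 − 15.8 = 1654 mg/L, so the substrate removal rate is 1100 × 1654/1000 = 1820 kg ultimate BOD/d.
Net sludge production P_X = 0.1933 × 1820 = 351.8 kg VSS/d.
R_O = Q·(S₀ − S) − 1.42·P_X = 1820 − 1.42 × 351.8 = 1320 kg O₂/d.

R_O ≈ 1320 kg O₂/d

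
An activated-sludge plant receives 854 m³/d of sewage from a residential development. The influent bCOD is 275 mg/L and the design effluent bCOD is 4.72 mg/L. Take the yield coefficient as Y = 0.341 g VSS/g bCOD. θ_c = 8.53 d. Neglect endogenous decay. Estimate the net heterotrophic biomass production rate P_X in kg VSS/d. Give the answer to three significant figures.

P_X ≈ 78.7 kg VSS/d

With endogenous decay neglected, the observed yield equals the true yield: Y_obs = Y = 0.341 g VSS/g bCOD.
Substrate removed = Q·(S₀ − S) = 854 m³/d × (275 − 4.72) g/m³ = 2.31×10^5 g/d = 230.8 kg/d.
Net biomass production P_X = Y_obs × Q·(S₀ − S) = 0.3410 × 230.8 = 78.71 kg VSS/d.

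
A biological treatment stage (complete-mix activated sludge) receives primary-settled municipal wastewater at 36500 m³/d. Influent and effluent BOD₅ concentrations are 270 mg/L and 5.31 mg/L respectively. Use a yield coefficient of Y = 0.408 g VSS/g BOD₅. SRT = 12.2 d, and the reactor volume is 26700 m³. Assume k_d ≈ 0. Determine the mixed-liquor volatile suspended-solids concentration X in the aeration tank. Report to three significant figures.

X ≈ 1800 mg/L

X = Y·Q·ΔS·θ_c / V = 0.408 × 36500 × (270 − 5.31) × 12.2 / 26700 = 1801 mg/L.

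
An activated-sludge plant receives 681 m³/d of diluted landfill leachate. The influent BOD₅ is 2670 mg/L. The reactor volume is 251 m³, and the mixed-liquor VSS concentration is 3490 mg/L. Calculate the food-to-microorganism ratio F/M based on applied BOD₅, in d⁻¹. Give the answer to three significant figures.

F/M ≈ 2.08 d⁻¹

Food-to-microorganism ratio F/M = Q S₀ / (V X) = 681 × 2670 / (251.0 × 3490) = 2.076 d⁻¹.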